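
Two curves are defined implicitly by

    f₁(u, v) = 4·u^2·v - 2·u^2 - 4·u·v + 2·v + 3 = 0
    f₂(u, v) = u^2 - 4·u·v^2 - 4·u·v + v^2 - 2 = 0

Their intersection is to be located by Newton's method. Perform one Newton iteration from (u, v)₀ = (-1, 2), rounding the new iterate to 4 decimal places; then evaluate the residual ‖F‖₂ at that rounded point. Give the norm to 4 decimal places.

At (-1, 2): F = (21.0000, 27.0000).
Jacobian J = [[8·u·v - 4·u - 4·v, 4·u^2 - 4·u + 2], [2·u - 4·v^2 - 4·v, -8·u·v - 4·u + 2·v]].
At the point, J = [[-20.0000, 10.0000], [-26.0000, 24.0000]] (det J = -220.0000).
Solving J·Δ = −F gives Δ = (1.0636, 0.0273).
Then the next iterate is (u, v)₁ = (0.0636, 2.0273).
Re-evaluating at (0.0636, 2.0273): F = (6.563566, 0.552675), so ‖F‖₂ = 6.5868.

6.5868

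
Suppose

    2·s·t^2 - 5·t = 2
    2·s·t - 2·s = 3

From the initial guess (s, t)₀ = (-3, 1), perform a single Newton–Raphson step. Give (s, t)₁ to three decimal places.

At (-3, 1): F = (-13.000, -3.000).
Jacobian J = [[2·t^2, 4·s·t - 5], [2·t - 2, 2·s]].
At the point, J = [[2.000, -17.000], [0.000, -6.000]] (det J = -12.000).
Solving J·Δ = −F gives Δ = (2.250, -0.500).
Then the next iterate is (s, t)₁ = (-0.750, 0.500).

(-0.750, 0.500)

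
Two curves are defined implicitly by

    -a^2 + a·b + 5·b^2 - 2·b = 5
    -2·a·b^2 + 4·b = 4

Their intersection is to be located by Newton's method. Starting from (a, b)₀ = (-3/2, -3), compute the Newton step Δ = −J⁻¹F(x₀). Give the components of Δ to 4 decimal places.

At (-3/2, -3): F = (48.2500, 11.0000).
Jacobian J = [[-2·a + b, a + 10·b - 2], [-2·b^2, -4·a·b + 4]].
At the point, J = [[0.0000, -33.5000], [-18.0000, -14.0000]] (det J = -603.0000).
Solving J·Δ = −F gives Δ = (-0.5091, 1.4403).

(-0.5091, 1.4403)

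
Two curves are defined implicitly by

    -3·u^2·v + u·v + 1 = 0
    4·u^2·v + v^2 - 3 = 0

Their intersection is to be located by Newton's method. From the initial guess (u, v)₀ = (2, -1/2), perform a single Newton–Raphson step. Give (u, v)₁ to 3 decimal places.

At (2, -1/2): F = (6.000, -10.750).
Jacobian J = [[-6·u·v + v, -3·u^2 + u], [8·u·v, 4·u^2 + 2·v]].
At the point, J = [[5.500, -10.000], [-8.000, 15.000]] (det J = 2.500).
Solving J·Δ = −F gives Δ = (7.000, 4.450).
Then the next iterate is (u, v)₁ = (9.000, 3.950).

(9.000, 3.950)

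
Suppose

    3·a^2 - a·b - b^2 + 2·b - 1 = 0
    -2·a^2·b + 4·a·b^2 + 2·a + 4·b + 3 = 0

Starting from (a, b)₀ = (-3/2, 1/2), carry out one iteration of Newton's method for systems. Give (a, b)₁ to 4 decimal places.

At (-3/2, 1/2): F = (7.2500, -1.7500).
Jacobian J = [[6·a - b, -a - 2·b + 2], [-4·a·b + 4·b^2 + 2, -2·a^2 + 8·a·b + 4]].
At the point, J = [[-9.5000, 2.5000], [6.0000, -6.5000]] (det J = 46.7500).
Solving J·Δ = −F gives Δ = (0.9144, 0.5749).
Then the next iterate is (a, b)₁ = (-0.5856, 1.0749).

(-0.5856, 1.0749)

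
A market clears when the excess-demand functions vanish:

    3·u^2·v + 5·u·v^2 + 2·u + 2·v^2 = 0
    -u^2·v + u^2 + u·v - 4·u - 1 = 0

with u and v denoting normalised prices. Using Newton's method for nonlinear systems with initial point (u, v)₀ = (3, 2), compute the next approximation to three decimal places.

At (3, 2): F = (128.000, -16.000).
Jacobian J = [[6·u·v + 5·v^2 + 2, 3·u^2 + 10·u·v + 4·v], [-2·u·v + 2·u + v - 4, -u^2 + u]].
At the point, J = [[58.000, 95.000], [-8.000, -6.000]] (det J = 412.000).
Solving J·Δ = −F gives Δ = (-1.825, -0.233).
Then the next iterate is (u, v)₁ = (1.175, 1.767).

(1.175, 1.767)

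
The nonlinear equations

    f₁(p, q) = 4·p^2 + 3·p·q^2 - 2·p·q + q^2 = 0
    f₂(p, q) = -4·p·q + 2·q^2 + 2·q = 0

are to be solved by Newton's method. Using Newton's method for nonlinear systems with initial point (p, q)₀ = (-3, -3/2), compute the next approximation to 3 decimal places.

At (-3, -3/2): F = (9.000, -16.500).
Jacobian J = [[8·p + 3·q^2 - 2·q, 6·p·q - 2·p + 2·q], [-4·q, -4·p + 4·q + 2]].
At the point, J = [[-14.250, 30.000], [6.000, 8.000]] (det J = -294.000).
Solving J·Δ = −F gives Δ = (1.929, 0.616).
Then the next iterate is (p, q)₁ = (-1.071, -0.884).

(-1.071, -0.884)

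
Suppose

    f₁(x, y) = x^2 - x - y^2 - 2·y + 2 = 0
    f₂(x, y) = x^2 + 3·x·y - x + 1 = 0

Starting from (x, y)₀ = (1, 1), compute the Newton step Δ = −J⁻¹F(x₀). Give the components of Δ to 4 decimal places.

(-0.6842, -0.4211)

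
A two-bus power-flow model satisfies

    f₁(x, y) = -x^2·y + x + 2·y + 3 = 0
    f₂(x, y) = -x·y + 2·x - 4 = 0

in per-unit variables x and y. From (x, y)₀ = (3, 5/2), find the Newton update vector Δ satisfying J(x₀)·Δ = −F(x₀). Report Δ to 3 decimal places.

(0.104, -1.851)

At (3, 5/2): F = (-11.500, -5.500).
Jacobian J = [[-2·x·y + 1, -x^2 + 2], [-y + 2, -x]].
At the point, J = [[-14.000, -7.000], [-0.500, -3.000]] (det J = 38.500).
Solving J·Δ = −F gives Δ = (0.104, -1.851).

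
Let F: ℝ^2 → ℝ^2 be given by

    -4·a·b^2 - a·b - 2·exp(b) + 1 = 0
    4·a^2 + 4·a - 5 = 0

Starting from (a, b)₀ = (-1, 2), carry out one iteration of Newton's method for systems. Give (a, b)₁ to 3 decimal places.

(-2.250, -10.027)

At (-1, 2): F = (4.22189, -5.000).
Jacobian J = [[-4·b^2 - b, -8·a·b - a - 2·exp(b)], [8·a + 4, 0]].
At the point, J = [[-18.000, 2.22189], [-4.000, 0.000]] (det J = 8.88755).
Solving J·Δ = −F gives Δ = (-1.250, -12.027).
Then the next iterate is (a, b)₁ = (-2.250, -10.027).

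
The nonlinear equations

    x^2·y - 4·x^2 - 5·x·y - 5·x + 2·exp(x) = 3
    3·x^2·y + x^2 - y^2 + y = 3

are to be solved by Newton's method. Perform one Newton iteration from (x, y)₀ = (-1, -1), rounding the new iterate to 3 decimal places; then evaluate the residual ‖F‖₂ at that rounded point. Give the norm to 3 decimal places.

At (-1, -1): F = (-7.26424, -7.000).
Jacobian J = [[2·x·y - 8·x - 5·y + 2·exp(x) - 5, x^2 - 5·x], [6·x·y + 2·x, 3·x^2 - 2·y + 1]].
At the point, J = [[10.73576, 6.000], [4.000, 6.000]] (det J = 40.41455).
Solving J·Δ = −F gives Δ = (0.039, 1.141).
Then the next iterate is (x, y)₁ = (-0.961, 0.141).
Re-evaluating at (-0.961, 0.141): F = (-0.31634, -1.56471), so ‖F‖₂ = 1.596.

1.596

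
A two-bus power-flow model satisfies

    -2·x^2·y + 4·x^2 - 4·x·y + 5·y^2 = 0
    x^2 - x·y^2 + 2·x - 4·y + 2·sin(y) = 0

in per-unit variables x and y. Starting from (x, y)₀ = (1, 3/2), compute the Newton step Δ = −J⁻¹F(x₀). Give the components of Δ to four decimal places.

(1.1615, -0.1782)

At (1, 3/2): F = (6.2500, -3.255010).
Jacobian J = [[-4·x·y + 8·x - 4·y, -2·x^2 - 4·x + 10·y], [2·x - y^2 + 2, -2·x·y + 2·cos(y) - 4]].
At the point, J = [[-4.0000, 9.0000], [1.7500, -6.858526]] (det J = 11.684102).
Solving J·Δ = −F gives Δ = (1.1615, -0.1782).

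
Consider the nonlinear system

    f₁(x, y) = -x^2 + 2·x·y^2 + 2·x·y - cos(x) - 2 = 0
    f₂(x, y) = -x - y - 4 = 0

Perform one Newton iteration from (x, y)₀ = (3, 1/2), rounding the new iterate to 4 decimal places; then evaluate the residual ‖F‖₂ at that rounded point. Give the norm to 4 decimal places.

At (3, 1/2): F = (-5.510008, -7.5000).
Jacobian J = [[-2·x + 2·y^2 + 2·y + sin(x), 4·x·y + 2·x], [-1, -1]].
At the point, J = [[-4.358880, 12.0000], [-1.0000, -1.0000]] (det J = 16.358880).
Solving J·Δ = −F gives Δ = (-5.8384, -1.6616).
Then the next iterate is (x, y)₁ = (-2.8384, -1.1616).
Re-evaluating at (-2.8384, -1.1616): F = (-10.167744, 0.0000), so ‖F‖₂ = 10.1677.

10.1677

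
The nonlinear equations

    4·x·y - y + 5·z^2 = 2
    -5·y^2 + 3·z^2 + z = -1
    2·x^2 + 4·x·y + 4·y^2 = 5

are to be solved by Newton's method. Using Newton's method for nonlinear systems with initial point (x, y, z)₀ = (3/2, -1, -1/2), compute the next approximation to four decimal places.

(2.6927, -1.0573, -2.6615)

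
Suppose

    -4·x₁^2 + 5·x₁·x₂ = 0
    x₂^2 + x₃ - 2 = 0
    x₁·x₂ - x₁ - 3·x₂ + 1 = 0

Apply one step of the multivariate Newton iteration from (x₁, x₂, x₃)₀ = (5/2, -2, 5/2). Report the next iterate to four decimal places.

(1.9048, 0.5714, 8.2857)

At (5/2, -2, 5/2): F = (-50.0000, 4.5000, -0.5000).
Jacobian J = [[-8·x₁ + 5·x₂, 5·x₁, 0], [0, 2·x₂, 1], [x₂ - 1, x₁ - 3, 0]].
At the point, J = [[-30.0000, 12.5000, 0.0000], [0.0000, -4.0000, 1.0000], [-3.0000, -0.5000, 0.0000]] (det J = -52.5000).
Solving J·Δ = −F gives Δ = (-0.5952, 2.5714, 5.7857).
Then the next iterate is (x₁, x₂, x₃)₁ = (1.9048, 0.5714, 8.2857).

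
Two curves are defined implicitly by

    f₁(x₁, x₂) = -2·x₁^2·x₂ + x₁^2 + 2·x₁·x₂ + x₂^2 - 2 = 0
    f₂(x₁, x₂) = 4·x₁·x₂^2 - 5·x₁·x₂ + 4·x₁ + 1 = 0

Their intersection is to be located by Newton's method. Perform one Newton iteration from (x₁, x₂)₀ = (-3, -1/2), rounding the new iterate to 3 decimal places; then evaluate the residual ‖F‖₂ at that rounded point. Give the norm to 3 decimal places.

7.710

At (-3, -1/2): F = (19.250, -21.500).
Jacobian J = [[-4·x₁·x₂ + 2·x₁ + 2·x₂, -2·x₁^2 + 2·x₁ + 2·x₂], [4·x₂^2 - 5·x₂ + 4, 8·x₁·x₂ - 5·x₁]].
At the point, J = [[-13.000, -25.000], [7.500, 27.000]] (det J = -163.500).
Solving J·Δ = −F gives Δ = (-0.109, 0.826).
Then the next iterate is (x₁, x₂)₁ = (-3.109, 0.326).
Re-evaluating at (-3.109, 0.326): F = (-0.55707, -7.68998), so ‖F‖₂ = 7.710.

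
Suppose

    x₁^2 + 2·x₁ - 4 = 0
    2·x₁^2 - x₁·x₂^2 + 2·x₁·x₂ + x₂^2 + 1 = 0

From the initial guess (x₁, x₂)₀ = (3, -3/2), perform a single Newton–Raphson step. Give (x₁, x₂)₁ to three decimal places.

(1.625, -1.185)

At (3, -3/2): F = (11.000, 5.500).
Jacobian J = [[2·x₁ + 2, 0], [4·x₁ - x₂^2 + 2·x₂, -2·x₁·x₂ + 2·x₁ + 2·x₂]].
At the point, J = [[8.000, 0.000], [6.750, 12.000]] (det J = 96.000).
Solving J·Δ = −F gives Δ = (-1.375, 0.315).
Then the next iterate is (x₁, x₂)₁ = (1.625, -1.185).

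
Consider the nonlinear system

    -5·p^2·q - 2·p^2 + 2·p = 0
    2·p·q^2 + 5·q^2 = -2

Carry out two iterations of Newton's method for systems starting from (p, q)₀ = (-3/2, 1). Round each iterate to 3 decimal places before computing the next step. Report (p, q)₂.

At (-3/2, 1): F = (-18.750, 4.000).
Jacobian J = [[-10·p·q - 4·p + 2, -5·p^2], [2·q^2, 4·p·q + 10·q]].
At the point, J = [[23.000, -11.250], [2.000, 4.000]] (det J = 114.500).
Solving J·Δ = −F gives Δ = (0.262, -1.131).
Then the next iterate is (p, q)₁ = (-1.238, -0.131).
Round to (-1.238, -0.131) and repeat: F = (-4.53741, 2.04331), J = [[5.33022, -7.66322], [0.03432, -0.66129]].
Δ = (5.720, 3.387), so (p, q)₂ = (4.482, 3.256).

(4.482, 3.256)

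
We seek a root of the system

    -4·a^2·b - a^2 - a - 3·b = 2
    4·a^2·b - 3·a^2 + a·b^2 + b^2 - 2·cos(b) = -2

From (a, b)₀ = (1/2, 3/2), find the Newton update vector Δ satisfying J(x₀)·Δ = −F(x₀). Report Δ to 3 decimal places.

At (1/2, 3/2): F = (-8.750, 5.98353).
Jacobian J = [[-8·a·b - 2·a - 1, -4·a^2 - 3], [8·a·b - 6·a + b^2, 4·a^2 + 2·a·b + 2·b + 2·sin(b)]].
At the point, J = [[-8.000, -4.000], [5.250, 7.49499]] (det J = -38.95992).
Solving J·Δ = −F gives Δ = (-1.069, -0.050).

(-1.069, -0.050)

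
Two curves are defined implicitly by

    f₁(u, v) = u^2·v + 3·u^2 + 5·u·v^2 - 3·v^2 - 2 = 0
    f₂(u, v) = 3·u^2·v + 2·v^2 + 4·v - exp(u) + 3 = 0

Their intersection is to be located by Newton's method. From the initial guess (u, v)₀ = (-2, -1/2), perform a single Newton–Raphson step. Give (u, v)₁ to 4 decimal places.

At (-2, -1/2): F = (4.7500, -4.635335).
Jacobian J = [[2·u·v + 6·u + 5·v^2, u^2 + 10·u·v - 6·v], [6·u·v - exp(u), 3·u^2 + 4·v + 4]].
At the point, J = [[-8.7500, 17.0000], [5.864665, 14.0000]] (det J = -222.199300).
Solving J·Δ = −F gives Δ = (0.6539, 0.0572).
Then the next iterate is (u, v)₁ = (-1.3461, -0.4428).

(-1.3461, -0.4428)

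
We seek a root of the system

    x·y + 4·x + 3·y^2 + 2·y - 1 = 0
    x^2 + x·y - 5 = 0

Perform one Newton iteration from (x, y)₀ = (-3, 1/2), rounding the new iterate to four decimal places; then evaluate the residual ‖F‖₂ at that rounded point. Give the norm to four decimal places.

1357.4552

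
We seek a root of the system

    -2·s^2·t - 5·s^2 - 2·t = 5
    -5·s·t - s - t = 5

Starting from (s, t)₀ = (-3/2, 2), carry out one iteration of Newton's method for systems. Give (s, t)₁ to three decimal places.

(-0.266, 2.627)

At (-3/2, 2): F = (-29.250, 9.500).
Jacobian J = [[-4·s·t - 10·s, -2·s^2 - 2], [-5·t - 1, -5·s - 1]].
At the point, J = [[27.000, -6.500], [-11.000, 6.500]] (det J = 104.000).
Solving J·Δ = −F gives Δ = (1.234, 0.627).
Then the next iterate is (s, t)₁ = (-0.266, 2.627).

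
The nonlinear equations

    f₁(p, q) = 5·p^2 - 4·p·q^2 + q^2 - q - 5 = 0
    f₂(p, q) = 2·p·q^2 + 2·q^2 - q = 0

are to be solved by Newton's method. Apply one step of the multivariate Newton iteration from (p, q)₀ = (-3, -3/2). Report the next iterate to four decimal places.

(-1.0793, -1.6039)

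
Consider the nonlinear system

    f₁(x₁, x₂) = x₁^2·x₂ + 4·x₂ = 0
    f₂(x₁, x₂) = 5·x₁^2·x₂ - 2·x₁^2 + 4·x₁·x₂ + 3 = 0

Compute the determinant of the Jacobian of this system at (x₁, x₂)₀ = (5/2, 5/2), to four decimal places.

J = [[2·x₁·x₂, x₁^2 + 4], [10·x₁·x₂ - 4·x₁ + 4·x₂, 5·x₁^2 + 4·x₁]].
At the point, J = [[12.5000, 10.2500], [62.5000, 41.2500]].
det J = -125.0000.

-125.0000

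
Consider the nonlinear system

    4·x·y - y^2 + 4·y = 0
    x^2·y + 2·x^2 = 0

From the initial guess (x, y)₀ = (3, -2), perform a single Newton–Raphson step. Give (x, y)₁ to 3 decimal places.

At (3, -2): F = (-36.000, 0.000).
Jacobian J = [[4·y, 4·x - 2·y + 4], [2·x·y + 4·x, x^2]].
At the point, J = [[-8.000, 20.000], [0.000, 9.000]] (det J = -72.000).
Solving J·Δ = −F gives Δ = (-4.500, 0.000).
Then the next iterate is (x, y)₁ = (-1.500, -2.000).

(-1.500, -2.000)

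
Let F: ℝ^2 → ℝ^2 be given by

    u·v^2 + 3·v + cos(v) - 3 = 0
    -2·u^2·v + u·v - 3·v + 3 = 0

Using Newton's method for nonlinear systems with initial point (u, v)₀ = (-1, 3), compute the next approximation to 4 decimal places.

At (-1, 3): F = (-3.989992, -15.0000).
Jacobian J = [[v^2, 2·u·v - sin(v) + 3], [-4·u·v + v, -2·u^2 + u - 3]].
At the point, J = [[9.0000, -3.141120], [15.0000, -6.0000]] (det J = -6.883200).
Solving J·Δ = −F gives Δ = (-3.3672, -10.9179).
Then the next iterate is (u, v)₁ = (-4.3672, -7.9179).

(-4.3672, -7.9179)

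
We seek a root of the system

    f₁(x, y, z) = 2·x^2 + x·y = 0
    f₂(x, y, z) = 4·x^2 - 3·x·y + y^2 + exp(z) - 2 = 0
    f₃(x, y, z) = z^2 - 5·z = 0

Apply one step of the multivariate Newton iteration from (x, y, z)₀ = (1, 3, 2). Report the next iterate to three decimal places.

(-1.270, 13.892, -4.000)

At (1, 3, 2): F = (5.000, 9.38906, -6.000).
Jacobian J = [[4·x + y, x, 0], [8·x - 3·y, -3·x + 2·y, exp(z)], [0, 0, 2·z - 5]].
At the point, J = [[7.000, 1.000, 0.000], [-1.000, 3.000, 7.38906], [0.000, 0.000, -1.000]] (det J = -22.000).
Solving J·Δ = −F gives Δ = (-2.270, 10.892, -6.000).
Then the next iterate is (x, y, z)₁ = (-1.270, 13.892, -4.000).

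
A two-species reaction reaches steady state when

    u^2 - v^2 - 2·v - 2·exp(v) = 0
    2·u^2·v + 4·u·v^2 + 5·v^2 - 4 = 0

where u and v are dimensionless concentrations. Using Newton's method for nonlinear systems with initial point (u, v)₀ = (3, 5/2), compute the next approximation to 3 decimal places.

At (3, 5/2): F = (-26.61499, 147.250).
Jacobian J = [[2·u, -2·v - 2·exp(v) - 2], [4·u·v + 4·v^2, 2·u^2 + 8·u·v + 10·v]].
At the point, J = [[6.000, -31.36499], [55.000, 103.000]] (det J = 2343.07434).
Solving J·Δ = −F gives Δ = (-0.801, -1.002).
Then the next iterate is (u, v)₁ = (2.199, 1.498).

(2.199, 1.498)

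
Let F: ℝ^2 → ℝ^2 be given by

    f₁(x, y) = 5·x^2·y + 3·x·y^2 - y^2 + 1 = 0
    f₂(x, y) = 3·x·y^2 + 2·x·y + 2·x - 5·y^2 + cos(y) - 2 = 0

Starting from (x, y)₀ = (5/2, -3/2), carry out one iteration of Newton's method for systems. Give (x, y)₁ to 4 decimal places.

(4.0404, 5.1908)

At (5/2, -3/2): F = (-31.2500, 1.195737).
Jacobian J = [[10·x·y + 3·y^2, 5·x^2 + 6·x·y - 2·y], [3·y^2 + 2·y + 2, 6·x·y + 2·x - 10·y - sin(y)]].
At the point, J = [[-30.7500, 11.7500], [5.7500, -1.502505]] (det J = -21.360471).
Solving J·Δ = −F gives Δ = (1.5404, 6.6908).
Then the next iterate is (x, y)₁ = (4.0404, 5.1908).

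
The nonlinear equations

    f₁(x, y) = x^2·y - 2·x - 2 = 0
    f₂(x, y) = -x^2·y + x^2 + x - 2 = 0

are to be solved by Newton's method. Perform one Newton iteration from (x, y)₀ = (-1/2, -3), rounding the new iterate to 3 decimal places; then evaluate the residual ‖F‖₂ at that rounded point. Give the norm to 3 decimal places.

68.394

At (-1/2, -3): F = (-1.750, -1.500).
Jacobian J = [[2·x·y - 2, x^2], [-2·x·y + 2·x + 1, -x^2]].
At the point, J = [[1.000, 0.250], [-3.000, -0.250]] (det J = 0.500).
Solving J·Δ = −F gives Δ = (-1.625, 13.500).
Then the next iterate is (x, y)₁ = (-2.125, 10.500).
Re-evaluating at (-2.125, 10.500): F = (49.66406, -47.02344), so ‖F‖₂ = 68.394.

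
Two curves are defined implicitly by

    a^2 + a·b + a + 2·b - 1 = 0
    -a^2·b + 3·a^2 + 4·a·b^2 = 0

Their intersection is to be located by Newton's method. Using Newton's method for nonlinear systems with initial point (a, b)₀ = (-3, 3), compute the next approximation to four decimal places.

(-1.6364, 2.2727)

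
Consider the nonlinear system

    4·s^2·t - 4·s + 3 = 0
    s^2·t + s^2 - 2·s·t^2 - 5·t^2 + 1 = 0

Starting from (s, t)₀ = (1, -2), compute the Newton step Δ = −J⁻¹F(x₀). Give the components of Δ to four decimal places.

(-0.2759, 0.8704)

At (1, -2): F = (-9.0000, -28.0000).
Jacobian J = [[8·s·t - 4, 4·s^2], [2·s·t + 2·s - 2·t^2, s^2 - 4·s·t - 10·t]].
At the point, J = [[-20.0000, 4.0000], [-10.0000, 29.0000]] (det J = -540.0000).
Solving J·Δ = −F gives Δ = (-0.2759, 0.8704).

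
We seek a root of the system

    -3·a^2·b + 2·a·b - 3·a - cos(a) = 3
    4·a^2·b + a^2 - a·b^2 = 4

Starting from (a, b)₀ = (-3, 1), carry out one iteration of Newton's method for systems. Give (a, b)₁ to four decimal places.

(-1.8582, 0.7951)

At (-3, 1): F = (-26.010008, 44.0000).
Jacobian J = [[-6·a·b + 2·b + sin(a) - 3, -3·a^2 + 2·a], [8·a·b + 2·a - b^2, 4·a^2 - 2·a·b]].
At the point, J = [[16.858880, -33.0000], [-31.0000, 42.0000]] (det J = -314.927040).
Solving J·Δ = −F gives Δ = (1.1418, -0.2049).
Then the next iterate is (a, b)₁ = (-1.8582, 0.7951).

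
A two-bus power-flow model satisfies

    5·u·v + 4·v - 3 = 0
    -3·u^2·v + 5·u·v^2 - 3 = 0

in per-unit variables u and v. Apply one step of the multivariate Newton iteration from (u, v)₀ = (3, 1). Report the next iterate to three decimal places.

At (3, 1): F = (16.000, -15.000).
Jacobian J = [[5·v, 5·u + 4], [-6·u·v + 5·v^2, -3·u^2 + 10·u·v]].
At the point, J = [[5.000, 19.000], [-13.000, 3.000]] (det J = 262.000).
Solving J·Δ = −F gives Δ = (-1.271, -0.508).
Then the next iterate is (u, v)₁ = (1.729, 0.492).

(1.729, 0.492)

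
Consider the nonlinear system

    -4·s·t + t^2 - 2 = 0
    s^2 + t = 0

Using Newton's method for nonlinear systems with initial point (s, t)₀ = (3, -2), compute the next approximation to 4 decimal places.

At (3, -2): F = (26.0000, 7.0000).
Jacobian J = [[-4·t, -4·s + 2·t], [2·s, 1]].
At the point, J = [[8.0000, -16.0000], [6.0000, 1.0000]] (det J = 104.0000).
Solving J·Δ = −F gives Δ = (-1.3269, 0.9615).
Then the next iterate is (s, t)₁ = (1.6731, -1.0385).

(1.6731, -1.0385)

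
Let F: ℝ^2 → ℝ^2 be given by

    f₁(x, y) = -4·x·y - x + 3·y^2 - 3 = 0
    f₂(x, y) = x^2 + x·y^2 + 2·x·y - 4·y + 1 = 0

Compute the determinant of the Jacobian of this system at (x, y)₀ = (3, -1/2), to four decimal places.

J = [[-4·y - 1, -4·x + 6·y], [2·x + y^2 + 2·y, 2·x·y + 2·x - 4]].
At the point, J = [[1.0000, -15.0000], [5.2500, -1.0000]].
det J = 77.7500.

77.7500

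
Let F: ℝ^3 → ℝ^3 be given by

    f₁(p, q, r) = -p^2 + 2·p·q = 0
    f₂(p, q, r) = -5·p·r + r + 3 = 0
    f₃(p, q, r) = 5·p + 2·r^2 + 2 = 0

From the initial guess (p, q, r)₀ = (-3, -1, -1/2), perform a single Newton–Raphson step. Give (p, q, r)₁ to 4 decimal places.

(-0.5294, 0.1471, -0.5735)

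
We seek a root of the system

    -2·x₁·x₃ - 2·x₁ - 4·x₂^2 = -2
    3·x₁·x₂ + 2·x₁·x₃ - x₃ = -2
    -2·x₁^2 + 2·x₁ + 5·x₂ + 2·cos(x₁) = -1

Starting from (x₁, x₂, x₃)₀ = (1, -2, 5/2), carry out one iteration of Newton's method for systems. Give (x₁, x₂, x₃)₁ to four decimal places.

(-0.5053, -1.5249, 1.0694)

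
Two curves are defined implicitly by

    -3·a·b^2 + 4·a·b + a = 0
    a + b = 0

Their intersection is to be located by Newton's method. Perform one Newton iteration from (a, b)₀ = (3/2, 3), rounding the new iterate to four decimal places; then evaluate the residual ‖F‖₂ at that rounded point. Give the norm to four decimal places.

1854.0000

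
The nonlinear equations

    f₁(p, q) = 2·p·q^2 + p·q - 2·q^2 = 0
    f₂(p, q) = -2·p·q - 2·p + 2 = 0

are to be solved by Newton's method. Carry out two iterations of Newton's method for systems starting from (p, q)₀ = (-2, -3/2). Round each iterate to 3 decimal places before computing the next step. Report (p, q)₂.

At (-2, -3/2): F = (-10.500, 0.000).
Jacobian J = [[2·q^2 + q, 4·p·q + p - 4·q], [-2·q - 2, -2·p]].
At the point, J = [[3.000, 16.000], [1.000, 4.000]] (det J = -4.000).
Solving J·Δ = −F gives Δ = (-10.500, 2.625).
Then the next iterate is (p, q)₁ = (-12.500, 1.125).
Round to (-12.500, 1.125) and repeat: F = (-48.23438, 55.125), J = [[3.65625, -73.250], [-4.250, 25.000]].
Δ = (12.878, -0.016), so (p, q)₂ = (0.378, 1.109).

(0.378, 1.109)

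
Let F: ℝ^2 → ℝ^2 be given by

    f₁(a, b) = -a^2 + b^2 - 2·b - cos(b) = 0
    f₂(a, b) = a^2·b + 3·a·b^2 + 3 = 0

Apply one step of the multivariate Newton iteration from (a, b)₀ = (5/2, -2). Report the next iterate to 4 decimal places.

(1.8196, -1.1941)

At (5/2, -2): F = (2.166147, 20.5000).
Jacobian J = [[-2·a, 2·b + sin(b) - 2], [2·a·b + 3·b^2, a^2 + 6·a·b]].
At the point, J = [[-5.0000, -6.909297], [2.0000, -23.7500]] (det J = 132.568595).
Solving J·Δ = −F gives Δ = (-0.6804, 0.8059).
Then the next iterate is (a, b)₁ = (1.8196, -1.1941).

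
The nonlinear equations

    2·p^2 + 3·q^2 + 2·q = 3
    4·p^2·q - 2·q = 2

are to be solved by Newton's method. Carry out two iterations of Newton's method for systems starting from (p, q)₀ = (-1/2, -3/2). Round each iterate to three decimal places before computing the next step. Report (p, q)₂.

(-0.360, -1.346)

At (-1/2, -3/2): F = (1.250, -0.500).
Jacobian J = [[4·p, 6·q + 2], [8·p·q, 4·p^2 - 2]].
At the point, J = [[-2.000, -7.000], [6.000, -1.000]] (det J = 44.000).
Solving J·Δ = −F gives Δ = (0.108, 0.148).
Then the next iterate is (p, q)₁ = (-0.392, -1.352).
Round to (-0.392, -1.352) and repeat: F = (0.08704, -0.12701), J = [[-1.568, -6.112], [4.23987, -1.38534]].
Δ = (0.032, 0.006), so (p, q)₂ = (-0.360, -1.346).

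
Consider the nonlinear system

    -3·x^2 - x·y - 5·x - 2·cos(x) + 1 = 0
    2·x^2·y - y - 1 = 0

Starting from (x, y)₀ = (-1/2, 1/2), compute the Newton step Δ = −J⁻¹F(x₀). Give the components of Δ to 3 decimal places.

At (-1/2, 1/2): F = (1.24483, -1.250).
Jacobian J = [[-6·x - y + 2·sin(x) - 5, -x], [4·x·y, 2·x^2 - 1]].
At the point, J = [[-3.45885, 0.500], [-1.000, -0.500]] (det J = 2.22943).
Solving J·Δ = −F gives Δ = (-0.001, -2.498).

(-0.001, -2.498)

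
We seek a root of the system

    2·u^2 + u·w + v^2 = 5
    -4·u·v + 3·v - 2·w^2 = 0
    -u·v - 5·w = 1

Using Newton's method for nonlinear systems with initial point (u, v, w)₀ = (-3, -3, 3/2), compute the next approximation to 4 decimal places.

(-1.7028, -1.4558, -0.2952)

At (-3, -3, 3/2): F = (17.5000, -49.5000, -17.5000).
Jacobian J = [[4·u + w, 2·v, u], [-4·v, -4·u + 3, -4·w], [-v, -u, -5]].
At the point, J = [[-10.5000, -6.0000, -3.0000], [12.0000, 15.0000, -6.0000], [3.0000, 3.0000, -5.0000]] (det J = 373.5000).
Solving J·Δ = −F gives Δ = (1.2972, 1.5442, -1.7952).
Then the next iterate is (u, v, w)₁ = (-1.7028, -1.4558, -0.2952).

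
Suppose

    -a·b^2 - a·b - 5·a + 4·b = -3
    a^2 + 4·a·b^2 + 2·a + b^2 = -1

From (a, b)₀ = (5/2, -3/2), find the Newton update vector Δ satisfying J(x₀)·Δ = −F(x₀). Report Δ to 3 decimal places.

(-5.254, -1.426)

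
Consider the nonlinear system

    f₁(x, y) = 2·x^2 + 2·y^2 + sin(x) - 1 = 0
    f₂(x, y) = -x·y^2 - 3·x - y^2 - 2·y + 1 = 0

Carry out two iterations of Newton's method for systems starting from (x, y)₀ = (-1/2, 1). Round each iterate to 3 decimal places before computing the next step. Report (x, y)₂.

(-0.298, 0.749)

At (-1/2, 1): F = (1.02057, 0.000).
Jacobian J = [[4·x + cos(x), 4·y], [-y^2 - 3, -2·x·y - 2·y - 2]].
At the point, J = [[-1.12242, 4.000], [-4.000, -3.000]] (det J = 19.36725).
Solving J·Δ = −F gives Δ = (0.158, -0.211).
Then the next iterate is (x, y)₁ = (-0.342, 0.789).
Round to (-0.342, 0.789) and repeat: F = (0.14360, 0.03838), J = [[-0.42591, 3.156], [-3.62252, -3.03832]].
Δ = (0.044, -0.040), so (x, y)₂ = (-0.298, 0.749).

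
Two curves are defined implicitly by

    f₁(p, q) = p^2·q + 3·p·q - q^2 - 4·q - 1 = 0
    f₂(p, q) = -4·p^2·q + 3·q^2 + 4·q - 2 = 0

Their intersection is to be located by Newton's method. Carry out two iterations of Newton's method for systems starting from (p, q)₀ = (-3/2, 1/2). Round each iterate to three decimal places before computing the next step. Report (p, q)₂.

(-3.174, -0.137)

At (-3/2, 1/2): F = (-4.375, -3.750).
Jacobian J = [[2·p·q + 3·q, p^2 + 3·p - 2·q - 4], [-8·p·q, -4·p^2 + 6·q + 4]].
At the point, J = [[0.000, -7.250], [6.000, -2.000]] (det J = 43.500).
Solving J·Δ = −F gives Δ = (0.424, -0.603).
Then the next iterate is (p, q)₁ = (-1.076, -0.103).
Round to (-1.076, -0.103) and repeat: F = (-0.38538, -1.90317), J = [[-0.08734, -5.86422], [-0.88662, -1.24910]].
Δ = (-2.098, -0.034), so (p, q)₂ = (-3.174, -0.137).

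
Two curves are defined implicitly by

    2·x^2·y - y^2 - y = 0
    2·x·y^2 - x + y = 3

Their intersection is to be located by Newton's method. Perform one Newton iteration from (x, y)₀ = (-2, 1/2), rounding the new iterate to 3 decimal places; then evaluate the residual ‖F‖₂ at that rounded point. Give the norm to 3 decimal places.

1.060

At (-2, 1/2): F = (3.250, -1.500).
Jacobian J = [[4·x·y, 2·x^2 - 2·y - 1], [2·y^2 - 1, 4·x·y + 1]].
At the point, J = [[-4.000, 6.000], [-0.500, -3.000]] (det J = 15.000).
Solving J·Δ = −F gives Δ = (0.050, -0.508).
Then the next iterate is (x, y)₁ = (-1.950, -0.008).
Re-evaluating at (-1.950, -0.008): F = (-0.05290, -1.05825), so ‖F‖₂ = 1.060.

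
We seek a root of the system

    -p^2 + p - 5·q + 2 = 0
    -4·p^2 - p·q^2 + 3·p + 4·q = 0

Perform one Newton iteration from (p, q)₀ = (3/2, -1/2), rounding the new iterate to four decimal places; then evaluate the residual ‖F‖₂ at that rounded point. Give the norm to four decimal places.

At (3/2, -1/2): F = (3.7500, -6.8750).
Jacobian J = [[-2·p + 1, -5], [-8·p - q^2 + 3, -2·p·q + 4]].
At the point, J = [[-2.0000, -5.0000], [-9.2500, 5.5000]] (det J = -57.2500).
Solving J·Δ = −F gives Δ = (-0.2402, 0.8461).
Then the next iterate is (p, q)₁ = (1.2598, 0.3461).
Re-evaluating at (1.2598, 0.3461): F = (-0.057796, -1.335490), so ‖F‖₂ = 1.3367.

1.3367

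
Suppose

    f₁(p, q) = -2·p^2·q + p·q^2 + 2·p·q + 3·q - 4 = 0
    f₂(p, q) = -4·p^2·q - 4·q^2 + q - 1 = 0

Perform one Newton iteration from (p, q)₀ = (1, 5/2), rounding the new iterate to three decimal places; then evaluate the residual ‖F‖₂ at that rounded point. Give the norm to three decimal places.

At (1, 5/2): F = (9.750, -33.500).
Jacobian J = [[-4·p·q + q^2 + 2·q, -2·p^2 + 2·p·q + 2·p + 3], [-8·p·q, -4·p^2 - 8·q + 1]].
At the point, J = [[1.250, 8.000], [-20.000, -23.000]] (det J = 131.250).
Solving J·Δ = −F gives Δ = (-0.333, -1.167).
Then the next iterate is (p, q)₁ = (0.667, 1.333).
Re-evaluating at (0.667, 1.333): F = (1.77633, -9.14670), so ‖F‖₂ = 9.318.

9.318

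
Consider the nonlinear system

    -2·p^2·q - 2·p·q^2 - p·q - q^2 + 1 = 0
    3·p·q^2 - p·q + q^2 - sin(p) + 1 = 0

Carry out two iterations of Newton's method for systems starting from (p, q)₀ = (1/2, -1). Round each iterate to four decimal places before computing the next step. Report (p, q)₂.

(-1.4640, -2.6306)

At (1/2, -1): F = (0.0000, 3.520574).
Jacobian J = [[-4·p·q - 2·q^2 - q, -2·p^2 - 4·p·q - p - 2·q], [3·q^2 - q - cos(p), 6·p·q - p + 2·q]].
At the point, J = [[1.0000, 3.0000], [3.122417, -5.5000]] (det J = -14.867252).
Solving J·Δ = −F gives Δ = (-0.7104, 0.2368).
Then the next iterate is (p, q)₁ = (-0.2104, -0.7632).
Round to (-0.2104, -0.7632) and repeat: F = (0.569625, 1.263090), J = [[-1.044058, 1.005955], [1.532675, -0.352536]].
Δ = (-1.2536, -1.8674), so (p, q)₂ = (-1.4640, -2.6306).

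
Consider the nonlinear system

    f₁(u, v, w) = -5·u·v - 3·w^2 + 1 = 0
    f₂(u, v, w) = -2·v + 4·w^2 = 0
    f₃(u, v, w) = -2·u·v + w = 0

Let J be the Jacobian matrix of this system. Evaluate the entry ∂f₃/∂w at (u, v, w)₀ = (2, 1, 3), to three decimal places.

1.000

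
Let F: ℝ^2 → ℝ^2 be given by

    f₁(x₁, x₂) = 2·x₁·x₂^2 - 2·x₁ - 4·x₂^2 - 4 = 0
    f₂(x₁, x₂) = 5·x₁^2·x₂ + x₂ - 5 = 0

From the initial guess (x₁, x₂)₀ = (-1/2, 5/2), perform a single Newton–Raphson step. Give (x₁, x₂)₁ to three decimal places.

(-0.713, 1.041)

At (-1/2, 5/2): F = (-34.250, 0.625).
Jacobian J = [[2·x₂^2 - 2, 4·x₁·x₂ - 8·x₂], [10·x₁·x₂, 5·x₁^2 + 1]].
At the point, J = [[10.500, -25.000], [-12.500, 2.250]] (det J = -288.875).
Solving J·Δ = −F gives Δ = (-0.213, -1.459).
Then the next iterate is (x₁, x₂)₁ = (-0.713, 1.041).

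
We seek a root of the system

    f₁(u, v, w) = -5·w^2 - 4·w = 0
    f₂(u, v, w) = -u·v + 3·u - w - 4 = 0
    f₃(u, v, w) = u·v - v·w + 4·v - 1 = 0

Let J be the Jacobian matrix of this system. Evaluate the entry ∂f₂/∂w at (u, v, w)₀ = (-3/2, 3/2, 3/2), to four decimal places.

∂f₂/∂w = -1.
At (-3/2, 3/2, 3/2) this is -1.0000.

-1.0000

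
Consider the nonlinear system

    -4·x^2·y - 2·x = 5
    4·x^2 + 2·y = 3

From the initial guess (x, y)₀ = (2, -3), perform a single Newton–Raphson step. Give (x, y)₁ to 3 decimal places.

(1.454, -2.132)

At (2, -3): F = (39.000, 7.000).
Jacobian J = [[-8·x·y - 2, -4·x^2], [8·x, 2]].
At the point, J = [[46.000, -16.000], [16.000, 2.000]] (det J = 348.000).
Solving J·Δ = −F gives Δ = (-0.546, 0.868).
Then the next iterate is (x, y)₁ = (1.454, -2.132).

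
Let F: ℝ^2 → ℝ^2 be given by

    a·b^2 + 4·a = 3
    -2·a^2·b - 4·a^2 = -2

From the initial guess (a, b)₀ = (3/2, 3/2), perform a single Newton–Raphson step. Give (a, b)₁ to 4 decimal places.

At (3/2, 3/2): F = (6.3750, -13.7500).
Jacobian J = [[b^2 + 4, 2·a·b], [-4·a·b - 8·a, -2·a^2]].
At the point, J = [[6.2500, 4.5000], [-21.0000, -4.5000]] (det J = 66.3750).
Solving J·Δ = −F gives Δ = (-0.5000, -0.7222).
Then the next iterate is (a, b)₁ = (1.0000, 0.7778).

(1.0000, 0.7778)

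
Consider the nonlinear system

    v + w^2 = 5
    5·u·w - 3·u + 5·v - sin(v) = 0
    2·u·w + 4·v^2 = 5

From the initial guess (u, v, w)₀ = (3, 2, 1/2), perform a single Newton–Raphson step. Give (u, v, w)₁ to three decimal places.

At (3, 2, 1/2): F = (-2.750, 7.59070, 14.000).
Jacobian J = [[0, 1, 2·w], [5·w - 3, -cos(v) + 5, 5·u], [2·w, 8·v, 2·u]].
At the point, J = [[0.000, 1.000, 1.000], [-0.500, 5.41615, 15.000], [1.000, 16.000, 6.000]] (det J = 4.58385).
Solving J·Δ = −F gives Δ = (-170.318, 13.982, -11.232).
Then the next iterate is (u, v, w)₁ = (-167.318, 15.982, -10.732).

(-167.318, 15.982, -10.732)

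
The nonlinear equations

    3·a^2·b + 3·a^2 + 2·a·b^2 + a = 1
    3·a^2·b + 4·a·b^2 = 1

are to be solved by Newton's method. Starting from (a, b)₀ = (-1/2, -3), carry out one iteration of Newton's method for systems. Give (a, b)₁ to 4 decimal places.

(0.1375, -3.5833)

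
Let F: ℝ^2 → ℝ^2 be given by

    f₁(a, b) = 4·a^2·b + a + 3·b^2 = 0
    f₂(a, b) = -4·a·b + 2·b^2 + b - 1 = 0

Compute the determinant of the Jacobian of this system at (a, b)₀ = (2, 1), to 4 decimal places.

37.0000

J = [[8·a·b + 1, 4·a^2 + 6·b], [-4·b, -4·a + 4·b + 1]].
At the point, J = [[17.0000, 22.0000], [-4.0000, -3.0000]].
det J = 37.0000.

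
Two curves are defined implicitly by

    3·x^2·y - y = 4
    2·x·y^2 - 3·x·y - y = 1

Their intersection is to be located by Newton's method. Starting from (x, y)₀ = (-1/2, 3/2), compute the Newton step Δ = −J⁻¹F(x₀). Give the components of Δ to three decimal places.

(-0.917, -1.000)

At (-1/2, 3/2): F = (-4.375, -2.500).
Jacobian J = [[6·x·y, 3·x^2 - 1], [2·y^2 - 3·y, 4·x·y - 3·x - 1]].
At the point, J = [[-4.500, -0.250], [0.000, -2.500]] (det J = 11.250).
Solving J·Δ = −F gives Δ = (-0.917, -1.000).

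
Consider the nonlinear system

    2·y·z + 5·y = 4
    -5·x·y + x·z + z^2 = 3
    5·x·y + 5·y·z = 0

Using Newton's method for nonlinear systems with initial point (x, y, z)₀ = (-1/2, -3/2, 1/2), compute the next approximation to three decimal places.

At (-1/2, -3/2, 1/2): F = (-13.000, -6.750, 0.000).
Jacobian J = [[0, 2·z + 5, 2·y], [-5·y + z, -5·x, x + 2·z], [5·y, 5·x + 5·z, 5·y]].
At the point, J = [[0.000, 6.000, -3.000], [8.000, 2.500, 0.500], [-7.500, 0.000, -7.500]] (det J = 281.250).
Solving J·Δ = −F gives Δ = (0.213, 2.060, -0.213).
Then the next iterate is (x, y, z)₁ = (-0.287, 0.560, 0.287).

(-0.287, 0.560, 0.287)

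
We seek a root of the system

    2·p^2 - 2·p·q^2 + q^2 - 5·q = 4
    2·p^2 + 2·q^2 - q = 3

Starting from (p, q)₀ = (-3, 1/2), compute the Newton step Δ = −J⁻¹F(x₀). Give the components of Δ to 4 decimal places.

At (-3, 1/2): F = (13.2500, 15.0000).
Jacobian J = [[4·p - 2·q^2, -4·p·q + 2·q - 5], [4·p, 4·q - 1]].
At the point, J = [[-12.5000, 2.0000], [-12.0000, 1.0000]] (det J = 11.5000).
Solving J·Δ = −F gives Δ = (1.4565, 2.4783).

(1.4565, 2.4783)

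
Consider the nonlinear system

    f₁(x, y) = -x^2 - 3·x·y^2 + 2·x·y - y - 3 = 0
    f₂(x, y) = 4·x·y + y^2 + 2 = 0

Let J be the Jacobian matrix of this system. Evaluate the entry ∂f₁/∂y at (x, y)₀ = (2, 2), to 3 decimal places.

∂f₁/∂y = -6·x·y + 2·x - 1.
At (2, 2) this is -21.000.

-21.000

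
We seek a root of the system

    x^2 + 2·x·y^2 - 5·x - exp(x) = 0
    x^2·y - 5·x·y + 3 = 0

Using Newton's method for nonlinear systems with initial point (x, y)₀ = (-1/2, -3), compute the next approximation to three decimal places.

(-0.335, -2.170)

At (-1/2, -3): F = (-6.85653, -5.250).
Jacobian J = [[2·x + 2·y^2 - exp(x) - 5, 4·x·y], [2·x·y - 5·y, x^2 - 5·x]].
At the point, J = [[11.39347, 6.000], [18.000, 2.750]] (det J = -76.66796).
Solving J·Δ = −F gives Δ = (0.165, 0.830).
Then the next iterate is (x, y)₁ = (-0.335, -2.170).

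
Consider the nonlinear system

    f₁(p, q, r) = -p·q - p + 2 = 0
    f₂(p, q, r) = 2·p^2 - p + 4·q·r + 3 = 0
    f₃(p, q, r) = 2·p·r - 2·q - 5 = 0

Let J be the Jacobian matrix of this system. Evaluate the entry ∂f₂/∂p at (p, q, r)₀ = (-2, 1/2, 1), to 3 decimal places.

-9.000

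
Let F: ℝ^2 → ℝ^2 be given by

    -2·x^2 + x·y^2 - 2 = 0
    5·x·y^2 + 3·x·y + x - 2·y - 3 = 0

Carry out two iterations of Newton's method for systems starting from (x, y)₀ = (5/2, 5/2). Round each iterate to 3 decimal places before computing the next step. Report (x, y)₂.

(0.306, 1.932)

At (5/2, 5/2): F = (1.125, 91.375).
Jacobian J = [[-4·x + y^2, 2·x·y], [5·y^2 + 3·y + 1, 10·x·y + 3·x - 2]].
At the point, J = [[-3.750, 12.500], [39.750, 68.000]] (det J = -751.875).
Solving J·Δ = −F gives Δ = (-1.417, -0.515).
Then the next iterate is (x, y)₁ = (1.083, 1.985).
Round to (1.083, 1.985) and repeat: F = (-0.07851, 21.89858), J = [[-0.39177, 4.29951], [26.65613, 22.74655]].
Δ = (-0.777, -0.053), so (x, y)₂ = (0.306, 1.932).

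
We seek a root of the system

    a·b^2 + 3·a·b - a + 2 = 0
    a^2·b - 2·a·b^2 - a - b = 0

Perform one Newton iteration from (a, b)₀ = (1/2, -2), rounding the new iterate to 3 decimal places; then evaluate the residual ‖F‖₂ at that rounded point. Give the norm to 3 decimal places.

0.961

At (1/2, -2): F = (0.500, -3.000).
Jacobian J = [[b^2 + 3·b - 1, 2·a·b + 3·a], [2·a·b - 2·b^2 - 1, a^2 - 4·a·b - 1]].
At the point, J = [[-3.000, -0.500], [-11.000, 3.250]] (det J = -15.250).
Solving J·Δ = −F gives Δ = (0.008, 0.951).
Then the next iterate is (a, b)₁ = (0.508, -1.049).
Re-evaluating at (0.508, -1.049): F = (0.45233, -0.84772), so ‖F‖₂ = 0.961.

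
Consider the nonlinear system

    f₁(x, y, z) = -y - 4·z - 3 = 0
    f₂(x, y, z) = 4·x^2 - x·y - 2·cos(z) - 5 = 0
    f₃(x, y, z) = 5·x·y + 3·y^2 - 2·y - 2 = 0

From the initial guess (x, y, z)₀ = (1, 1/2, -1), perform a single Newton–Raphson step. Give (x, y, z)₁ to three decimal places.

(1.357, 0.309, -0.827)

At (1, 1/2, -1): F = (0.500, -2.58060, 0.250).
Jacobian J = [[0, -1, -4], [8·x - y, -x, 2·sin(z)], [5·y, 5·x + 6·y - 2, 0]].
At the point, J = [[0.000, -1.000, -4.000], [7.500, -1.000, -1.68294], [2.500, 6.000, 0.000]] (det J = -185.79265).
Solving J·Δ = −F gives Δ = (0.357, -0.191, 0.173).
Then the next iterate is (x, y, z)₁ = (1.357, 0.309, -0.827).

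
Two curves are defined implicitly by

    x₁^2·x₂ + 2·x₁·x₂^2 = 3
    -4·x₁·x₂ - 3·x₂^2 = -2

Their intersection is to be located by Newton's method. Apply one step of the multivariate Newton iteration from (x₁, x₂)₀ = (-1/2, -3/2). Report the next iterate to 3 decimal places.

(0.289, -1.226)

At (-1/2, -3/2): F = (-5.625, -7.750).
Jacobian J = [[2·x₁·x₂ + 2·x₂^2, x₁^2 + 4·x₁·x₂], [-4·x₂, -4·x₁ - 6·x₂]].
At the point, J = [[6.000, 3.250], [6.000, 11.000]] (det J = 46.500).
Solving J·Δ = −F gives Δ = (0.789, 0.274).
Then the next iterate is (x₁, x₂)₁ = (0.289, -1.226).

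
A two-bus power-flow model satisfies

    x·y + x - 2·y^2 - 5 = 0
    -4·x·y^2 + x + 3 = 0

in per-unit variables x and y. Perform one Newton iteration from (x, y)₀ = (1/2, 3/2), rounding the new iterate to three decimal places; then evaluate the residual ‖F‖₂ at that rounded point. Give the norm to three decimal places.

5.116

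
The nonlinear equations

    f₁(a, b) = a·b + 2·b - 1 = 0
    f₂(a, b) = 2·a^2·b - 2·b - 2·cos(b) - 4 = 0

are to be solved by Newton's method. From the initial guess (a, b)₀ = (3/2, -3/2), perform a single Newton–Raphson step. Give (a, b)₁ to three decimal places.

At (3/2, -3/2): F = (-6.250, -7.89147).
Jacobian J = [[b, a + 2], [4·a·b, 2·a^2 + 2·sin(b) - 2]].
At the point, J = [[-1.500, 3.500], [-9.000, 0.50501]] (det J = 30.74248).
Solving J·Δ = −F gives Δ = (-0.796, 1.445).
Then the next iterate is (a, b)₁ = (0.704, -0.055).

(0.704, -0.055)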